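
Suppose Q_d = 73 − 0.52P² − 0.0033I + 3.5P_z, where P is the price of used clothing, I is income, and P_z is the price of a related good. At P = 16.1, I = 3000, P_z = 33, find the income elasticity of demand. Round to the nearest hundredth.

-0.23

At the given point, Q_d = 73 − 0.52(16.1)² − 0.0033(3000) + 3.5(33) = 73 − 134.7892 − 9.9 + 115.5 = 43.8108.
∂Q_d/∂I = −0.0033, so E_I = -0.0033·(3000/43.8108) ≈ -0.23.
E_I < 0: inferior good.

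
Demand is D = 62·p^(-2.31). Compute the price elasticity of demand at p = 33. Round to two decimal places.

For a Cobb–Douglas (constant-elasticity) form D = A·p^α·…, the elasticity with respect to p equals the exponent α at every point.
Here the exponent on p is -2.31, so the price elasticity of demand is -2.31.

-2.31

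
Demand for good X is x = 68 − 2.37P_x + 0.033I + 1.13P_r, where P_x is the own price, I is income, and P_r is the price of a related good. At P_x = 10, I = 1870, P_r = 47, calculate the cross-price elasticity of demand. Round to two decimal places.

Substituting, x = 68 − 2.37(10) + 0.033(1870) + 1.13(47) = 68 − 23.7 + 61.71 + 53.11 = 159.12.
∂x/∂P_r = +1.13, so E_xy = 1.13·(47/159.12) ≈ 0.33.
E_xy > 0: the goods are substitutes.

0.33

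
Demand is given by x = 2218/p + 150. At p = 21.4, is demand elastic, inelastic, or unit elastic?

At p = 21.4, x = 253.6449.
dx/dp = −2218/p² = −4.8432.
Point elasticity E = (dx/dp)·(p/x) = -4.8432 × 21.4/253.6449 ≈ -0.409.
|E| ≈ 0.409 < 1, so demand is inelastic.

inelastic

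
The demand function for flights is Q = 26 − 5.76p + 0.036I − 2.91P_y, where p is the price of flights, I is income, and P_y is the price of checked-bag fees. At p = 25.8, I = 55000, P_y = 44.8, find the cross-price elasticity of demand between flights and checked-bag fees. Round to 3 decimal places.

Q = 26 − 5.76(25.8) + 0.036(55000) − 2.91(44.8) = 26 − 148.608 + 1980 − 130.368 = 1727.024.
∂Q/∂P_y = −2.91, so E_xy = -2.91·(44.8/1727.024) ≈ -0.075.
E_xy < 0: the goods are complements.

-0.075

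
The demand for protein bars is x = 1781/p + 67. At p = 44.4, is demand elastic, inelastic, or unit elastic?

At p = 44.4, x = 107.1126.
dx/dp = −1781/p² = −0.9034.
Point elasticity E = (dx/dp)·(p/x) = -0.9034 × 44.4/107.1126 ≈ -0.374.
|E| ≈ 0.374 < 1, so demand is inelastic.

inelastic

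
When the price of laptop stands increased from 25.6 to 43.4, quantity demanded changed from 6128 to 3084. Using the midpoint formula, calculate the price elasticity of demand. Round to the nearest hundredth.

-1.28

%Δq = (3084 − 6128)/[(6128 + 3084)/2] = -3044/4606 ≈ -0.6609.
%ΔP = (43.4 − 25.6)/[(25.6 + 43.4)/2] = 17.8/34.5 ≈ 0.5159.
Arc elasticity E = %Δq/%ΔP ≈ -0.6609/0.5159 ≈ -1.28.
|E| > 1: demand is elastic over this range.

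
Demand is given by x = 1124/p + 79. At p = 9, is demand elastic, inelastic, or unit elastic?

At p = 9, x = 203.8889.
dx/dp = −1124/p² = −13.8765.
Point elasticity E = (dx/dp)·(p/x) = -13.8765 × 9/203.8889 ≈ -0.613.
|E| ≈ 0.613 < 1, so demand is inelastic.

inelastic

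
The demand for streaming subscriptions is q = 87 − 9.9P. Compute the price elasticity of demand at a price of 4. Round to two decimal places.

At P = 4, q = 47.4.
dq/dP = −9.9.
Point elasticity E = (dq/dP)·(P/q) = -9.9 × 4/47.4 ≈ -0.84.
|E| < 1, so demand is inelastic at this price.

-0.84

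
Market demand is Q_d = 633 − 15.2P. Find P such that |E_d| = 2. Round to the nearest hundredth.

Set −bP/(a − bP) = −2 ⇒ bP = 2(a − bP) ⇒ bP(1+2) = 2·a.
P = 2·633/(15.2·3) ≈ 27.76.

27.76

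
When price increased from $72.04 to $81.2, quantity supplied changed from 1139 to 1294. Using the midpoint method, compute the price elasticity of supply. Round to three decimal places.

%Δq = (1294 − 1139)/[(1139 + 1294)/2] = 155/1216.5 ≈ 0.1274.
%ΔP = (81.2 − 72.04)/[(72.04 + 81.2)/2] = 9.16/76.62 ≈ 0.1196.
Arc elasticity E = %Δq/%ΔP ≈ 0.1274/0.1196 ≈ 1.066.
|E| > 1: supply is elastic over this range.

1.066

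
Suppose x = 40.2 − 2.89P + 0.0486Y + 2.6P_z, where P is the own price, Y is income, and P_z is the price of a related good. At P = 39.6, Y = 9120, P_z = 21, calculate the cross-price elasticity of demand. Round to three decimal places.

Substituting, x = 40.2 − 2.89(39.6) + 0.0486(9120) + 2.6(21) = 40.2 − 114.444 + 443.232 + 54.6 = 423.588.
∂x/∂P_z = +2.6, so E_xy = 2.6·(21/423.588) ≈ 0.129.
E_xy > 0: the goods are substitutes.

0.129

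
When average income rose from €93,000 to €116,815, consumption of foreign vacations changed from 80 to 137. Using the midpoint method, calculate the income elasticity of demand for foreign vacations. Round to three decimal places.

2.314

%ΔQ = (137 − 80)/[(80+137)/2] = 57/108.5 ≈ 0.5253.
%ΔM = (116,815 − 93,000)/[(93,000+116,815)/2] = 23815/104907.5 ≈ 0.2270.
E_I = %ΔQ/%ΔM ≈ 2.314.
E_I > 1: normal good (luxury).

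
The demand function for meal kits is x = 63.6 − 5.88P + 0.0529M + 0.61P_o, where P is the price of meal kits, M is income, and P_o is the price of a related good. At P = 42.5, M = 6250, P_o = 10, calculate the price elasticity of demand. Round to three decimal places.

First evaluate x: 63.6 − 5.88(42.5) + 0.0529(6250) + 0.61(10) = 63.6 − 249.9 + 330.625 + 6.1 = 150.425.
∂x/∂P = −5.88, so E_p = (−5.88)·(42.5/150.425) ≈ -1.661.
|E_p| > 1: demand is elastic.

-1.661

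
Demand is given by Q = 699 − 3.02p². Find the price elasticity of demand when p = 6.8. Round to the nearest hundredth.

-0.50

At p = 6.8, Q = 559.3552.
dQ/dp = −2·3.02·p = −41.072.
Point elasticity E = (dQ/dp)·(p/Q) = -41.072 × 6.8/559.3552 ≈ -0.50.
|E| < 1, so demand is inelastic at this price.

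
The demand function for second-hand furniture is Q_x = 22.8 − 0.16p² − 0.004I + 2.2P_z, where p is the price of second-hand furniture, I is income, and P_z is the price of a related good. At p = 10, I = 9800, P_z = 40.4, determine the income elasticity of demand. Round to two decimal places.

-0.69

First evaluate Q_x: 22.8 − 0.16(10)² − 0.004(9800) + 2.2(40.4) = 22.8 − 16 − 39.2 + 88.88 = 56.48.
∂Q_x/∂I = −0.004, so E_I = -0.004·(9800/56.48) ≈ -0.69.
E_I < 0: inferior good.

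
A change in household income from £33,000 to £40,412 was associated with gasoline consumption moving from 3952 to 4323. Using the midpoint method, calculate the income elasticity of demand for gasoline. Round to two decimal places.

0.44

%ΔQ = (4323 − 3952)/[(3952+4323)/2] = 371/4137.5 ≈ 0.0897.
%ΔM = (40,412 − 33,000)/[(33,000+40,412)/2] = 7412/36706 ≈ 0.2019.
E_I = %ΔQ/%ΔM ≈ 0.44.
E_I ∈ (0,1): normal good (necessity).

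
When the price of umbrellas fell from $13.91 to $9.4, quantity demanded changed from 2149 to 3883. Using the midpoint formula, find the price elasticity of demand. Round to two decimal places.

%Δq = (3883 − 2149)/[(2149 + 3883)/2] = 1734/3016 ≈ 0.5749.
%Δp = (9.4 − 13.91)/[(13.91 + 9.4)/2] = -4.51/11.655 ≈ -0.3870.
Arc elasticity E = %Δq/%Δp ≈ 0.5749/-0.3870 ≈ -1.49.
|E| > 1: demand is elastic over this range.

-1.49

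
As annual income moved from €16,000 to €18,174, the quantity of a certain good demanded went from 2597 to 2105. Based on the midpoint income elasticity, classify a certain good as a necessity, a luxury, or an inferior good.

inferior

%ΔQ = (2105 − 2597)/[(2597+2105)/2] = -492/2351 ≈ -0.2093.
%ΔM = (18,174 − 16,000)/[(16,000+18,174)/2] = 2174/17087 ≈ 0.1272.
E_I = %ΔQ/%ΔM ≈ -1.645.
E_I < 0: inferior good.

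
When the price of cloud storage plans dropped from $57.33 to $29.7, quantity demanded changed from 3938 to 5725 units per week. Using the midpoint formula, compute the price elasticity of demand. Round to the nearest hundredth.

-0.58

%ΔQ = (5725 − 3938)/[(3938 + 5725)/2] = 1787/4831.5 ≈ 0.3699.
%Δp = (29.7 − 57.33)/[(57.33 + 29.7)/2] = -27.63/43.515 ≈ -0.6350.
Arc elasticity E = %ΔQ/%Δp ≈ 0.3699/-0.6350 ≈ -0.58.
|E| < 1: demand is inelastic over this range.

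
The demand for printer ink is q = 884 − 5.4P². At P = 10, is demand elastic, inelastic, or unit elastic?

elastic

At P = 10, q = 344.
dq/dP = −2·5.4·P = −108.
Point elasticity E = (dq/dP)·(P/q) = -108 × 10/344 ≈ -3.140.
|E| ≈ 3.140 > 1, so demand is elastic.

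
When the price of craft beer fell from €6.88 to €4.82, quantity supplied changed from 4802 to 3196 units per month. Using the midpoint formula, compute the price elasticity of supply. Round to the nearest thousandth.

1.140

%Δq = (3196 − 4802)/[(4802 + 3196)/2] = -1606/3999 ≈ -0.4016.
%Δp = (4.82 − 6.88)/[(6.88 + 4.82)/2] = -2.06/5.85 ≈ -0.3521.
Arc elasticity E = %Δq/%Δp ≈ -0.4016/-0.3521 ≈ 1.140.
|E| > 1: supply is elastic over this range.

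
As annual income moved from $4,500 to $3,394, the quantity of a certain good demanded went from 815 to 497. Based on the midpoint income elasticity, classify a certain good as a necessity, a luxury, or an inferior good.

%ΔQ = (497 − 815)/[(815+497)/2] = -318/656 ≈ -0.4848.
%ΔI = (3,394 − 4,500)/[(4,500+3,394)/2] = -1106/3947 ≈ -0.2802.
E_I = %ΔQ/%ΔI ≈ 1.730.
E_I > 1: normal good (luxury).

luxury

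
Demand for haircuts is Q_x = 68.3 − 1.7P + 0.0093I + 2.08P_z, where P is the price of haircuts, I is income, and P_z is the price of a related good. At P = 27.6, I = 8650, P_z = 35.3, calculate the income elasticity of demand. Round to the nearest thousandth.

Evaluating quantity at (P, I, P_z) gives Q_x = 68.3 − 1.7(27.6) + 0.0093(8650) + 2.08(35.3) = 68.3 − 46.92 + 80.445 + 73.424 = 175.249.
∂Q_x/∂I = +0.0093, so E_I = 0.0093·(8650/175.249) ≈ 0.459.
E_I ∈ (0,1): normal good (necessity).

0.459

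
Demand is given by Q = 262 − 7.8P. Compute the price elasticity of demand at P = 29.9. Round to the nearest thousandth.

At P = 29.9, Q = 28.78.
dQ/dP = −7.8.
Point elasticity E = (dQ/dP)·(P/Q) = -7.8 × 29.9/28.78 ≈ -8.104.
|E| > 1, so demand is elastic at this price.

-8.104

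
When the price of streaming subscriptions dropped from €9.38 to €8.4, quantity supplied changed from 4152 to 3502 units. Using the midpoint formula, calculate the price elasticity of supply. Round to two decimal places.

%ΔQ = (3502 − 4152)/[(4152 + 3502)/2] = -650/3827 ≈ -0.1698.
%ΔP = (8.4 − 9.38)/[(9.38 + 8.4)/2] = -0.98/8.89 ≈ -0.1102.
Arc elasticity E = %ΔQ/%ΔP ≈ -0.1698/-0.1102 ≈ 1.54.
|E| > 1: supply is elastic over this range.

1.54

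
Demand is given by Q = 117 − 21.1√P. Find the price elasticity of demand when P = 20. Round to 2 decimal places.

At P = 20, Q = 22.6379.
dQ/dP = −21.1/(2√P) = −21.1/(2·4.4721).
Point elasticity E = (dQ/dP)·(P/Q) = -2.3591 × 20/22.6379 ≈ -2.08.
|E| > 1, so demand is elastic at this price.

-2.08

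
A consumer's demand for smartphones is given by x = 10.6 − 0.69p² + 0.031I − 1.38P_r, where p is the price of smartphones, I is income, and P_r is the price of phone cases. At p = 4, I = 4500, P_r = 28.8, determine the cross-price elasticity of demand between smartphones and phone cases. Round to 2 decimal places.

-0.40

x = 10.6 − 0.69(4)² + 0.031(4500) − 1.38(28.8) = 10.6 − 11.04 + 139.5 − 39.744 = 99.316.
∂x/∂P_r = −1.38, so E_xy = -1.38·(28.8/99.316) ≈ -0.40.
E_xy < 0: the goods are complements.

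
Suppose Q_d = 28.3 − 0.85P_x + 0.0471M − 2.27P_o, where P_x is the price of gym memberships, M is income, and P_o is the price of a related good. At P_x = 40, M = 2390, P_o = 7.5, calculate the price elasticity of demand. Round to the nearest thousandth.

-0.378

Substituting, Q_d = 28.3 − 0.85(40) + 0.0471(2390) − 2.27(7.5) = 28.3 − 34 + 112.569 − 17.025 = 89.844.
∂Q_d/∂P_x = −0.85, so E_p = (−0.85)·(40/89.844) ≈ -0.378.
|E_p| < 1: demand is inelastic.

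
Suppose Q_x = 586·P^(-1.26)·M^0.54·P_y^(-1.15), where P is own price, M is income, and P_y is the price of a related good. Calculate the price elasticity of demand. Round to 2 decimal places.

For a Cobb–Douglas (constant-elasticity) form Q_x = A·P^α·…, the elasticity with respect to P equals the exponent α at every point.
Here the exponent on P is -1.26, so the price elasticity of demand is -1.26.

-1.26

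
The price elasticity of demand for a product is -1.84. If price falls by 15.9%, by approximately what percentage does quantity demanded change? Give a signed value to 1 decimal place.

%ΔQ ≈ E × %ΔP = (-1.84) × (-15.9%) ≈ 29.3%.

29.3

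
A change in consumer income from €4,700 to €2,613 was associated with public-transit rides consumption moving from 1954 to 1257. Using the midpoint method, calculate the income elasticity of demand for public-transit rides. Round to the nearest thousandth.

0.761

%ΔQ = (1257 − 1954)/[(1954+1257)/2] = -697/1605.5 ≈ -0.4341.
%ΔI = (2,613 − 4,700)/[(4,700+2,613)/2] = -2087/3656.5 ≈ -0.5708.
E_I = %ΔQ/%ΔI ≈ 0.761.
E_I ∈ (0,1): normal good (necessity).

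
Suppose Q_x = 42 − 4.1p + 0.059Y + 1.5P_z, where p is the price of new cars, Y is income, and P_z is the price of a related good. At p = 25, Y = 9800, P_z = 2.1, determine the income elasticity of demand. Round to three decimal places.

Evaluating quantity at (p, Y, P_z) gives Q_x = 42 − 4.1(25) + 0.059(9800) + 1.5(2.1) = 42 − 102.5 + 578.2 + 3.15 = 520.85.
∂Q_x/∂Y = +0.059, so E_I = 0.059·(9800/520.85) ≈ 1.110.
E_I > 1: normal good (luxury).

1.110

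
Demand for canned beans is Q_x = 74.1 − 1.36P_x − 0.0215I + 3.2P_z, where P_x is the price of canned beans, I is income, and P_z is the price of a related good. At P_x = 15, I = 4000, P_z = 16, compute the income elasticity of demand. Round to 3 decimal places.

Evaluating quantity at (P_x, I, P_z) gives Q_x = 74.1 − 1.36(15) − 0.0215(4000) + 3.2(16) = 74.1 − 20.4 − 86 + 51.2 = 18.9.
∂Q_x/∂I = −0.0215, so E_I = -0.0215·(4000/18.9) ≈ -4.550.
E_I < 0: inferior good.

-4.550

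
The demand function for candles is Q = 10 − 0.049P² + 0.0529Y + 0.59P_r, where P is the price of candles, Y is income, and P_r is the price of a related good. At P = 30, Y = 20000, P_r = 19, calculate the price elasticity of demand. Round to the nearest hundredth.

-0.09

Substituting, Q = 10 − 0.049(30)² + 0.0529(20000) + 0.59(19) = 10 − 44.1 + 1058 + 11.21 = 1035.11.
∂Q/∂P = −2·0.049·P = -2.94, so E_p = -2.94·(30/1035.11) ≈ -0.09.
|E_p| < 1: demand is inelastic.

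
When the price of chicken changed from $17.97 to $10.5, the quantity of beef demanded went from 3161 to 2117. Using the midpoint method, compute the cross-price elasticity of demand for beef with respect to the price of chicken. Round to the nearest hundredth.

0.75

%ΔQ_x = (2117 − 3161)/[(3161+2117)/2] = -1044/2639 ≈ -0.3956.
%ΔP_y = (10.5 − 17.97)/[(17.97+10.5)/2] ≈ -0.5248.
E_xy = -0.3956/-0.5248 ≈ 0.75.
E_xy > 0, so beef and chicken are substitutes.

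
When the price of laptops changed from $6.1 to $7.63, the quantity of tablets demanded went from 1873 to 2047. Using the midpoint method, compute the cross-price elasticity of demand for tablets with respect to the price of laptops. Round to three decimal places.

0.398

%ΔQ_x = (2047 − 1873)/[(1873+2047)/2] = 174/1960 ≈ 0.0888.
%ΔP_y = (7.63 − 6.1)/[(6.1+7.63)/2] ≈ 0.2229.
E_xy = 0.0888/0.2229 ≈ 0.398.
E_xy > 0, so tablets and laptops are substitutes.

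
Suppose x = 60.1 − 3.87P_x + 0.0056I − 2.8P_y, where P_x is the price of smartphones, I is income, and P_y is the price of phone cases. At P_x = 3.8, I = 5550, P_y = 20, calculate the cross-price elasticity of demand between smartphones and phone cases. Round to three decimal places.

-2.735

x = 60.1 − 3.87(3.8) + 0.0056(5550) − 2.8(20) = 60.1 − 14.706 + 31.08 − 56 = 20.474.
∂x/∂P_y = −2.8, so E_xy = -2.8·(20/20.474) ≈ -2.735.
E_xy < 0: the goods are complements.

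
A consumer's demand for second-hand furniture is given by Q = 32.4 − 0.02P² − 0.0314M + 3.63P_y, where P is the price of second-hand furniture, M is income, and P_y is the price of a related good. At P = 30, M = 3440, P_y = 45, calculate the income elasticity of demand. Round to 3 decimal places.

First evaluate Q: 32.4 − 0.02(30)² − 0.0314(3440) + 3.63(45) = 32.4 − 18 − 108.016 + 163.35 = 69.734.
∂Q/∂M = −0.0314, so E_I = -0.0314·(3440/69.734) ≈ -1.549.
E_I < 0: inferior good.

-1.549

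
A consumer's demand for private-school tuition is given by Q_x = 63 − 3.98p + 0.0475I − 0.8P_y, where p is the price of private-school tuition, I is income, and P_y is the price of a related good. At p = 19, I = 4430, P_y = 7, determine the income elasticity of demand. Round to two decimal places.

At the given point, Q_x = 63 − 3.98(19) + 0.0475(4430) − 0.8(7) = 63 − 75.62 + 210.425 − 5.6 = 192.205.
∂Q_x/∂I = +0.0475, so E_I = 0.0475·(4430/192.205) ≈ 1.09.
E_I > 1: normal good (luxury).

1.09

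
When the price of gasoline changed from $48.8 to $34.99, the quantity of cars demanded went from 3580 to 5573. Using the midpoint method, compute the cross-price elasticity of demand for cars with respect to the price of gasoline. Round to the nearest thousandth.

%ΔQ_x = (5573 − 3580)/[(3580+5573)/2] = 1993/4576.5 ≈ 0.4355.
%ΔP_y = (34.99 − 48.8)/[(48.8+34.99)/2] ≈ -0.3296.
E_xy = 0.4355/-0.3296 ≈ -1.321.
E_xy < 0, so cars and gasoline are complements.

-1.321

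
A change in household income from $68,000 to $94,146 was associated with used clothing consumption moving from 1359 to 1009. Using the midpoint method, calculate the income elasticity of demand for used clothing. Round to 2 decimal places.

-0.92

%ΔQ = (1009 − 1359)/[(1359+1009)/2] = -350/1184 ≈ -0.2956.
%ΔM = (94,146 − 68,000)/[(68,000+94,146)/2] = 26146/81073 ≈ 0.3225.
E_I = %ΔQ/%ΔM ≈ -0.92.
E_I < 0: inferior good.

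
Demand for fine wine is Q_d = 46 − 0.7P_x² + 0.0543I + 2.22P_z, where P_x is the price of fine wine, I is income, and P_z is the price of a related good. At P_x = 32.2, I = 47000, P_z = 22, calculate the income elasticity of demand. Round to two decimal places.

1.33

First evaluate Q_d: 46 − 0.7(32.2)² + 0.0543(47000) + 2.22(22) = 46 − 725.788 + 2552.1 + 48.84 = 1921.152.
∂Q_d/∂I = +0.0543, so E_I = 0.0543·(47000/1921.152) ≈ 1.33.
E_I > 1: normal good (luxury).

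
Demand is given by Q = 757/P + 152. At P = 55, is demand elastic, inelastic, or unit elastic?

inelastic

At P = 55, Q = 165.7636.
dQ/dP = −757/P² = −0.2502.
Point elasticity E = (dQ/dP)·(P/Q) = -0.2502 × 55/165.7636 ≈ -0.083.
|E| ≈ 0.083 < 1, so demand is inelastic.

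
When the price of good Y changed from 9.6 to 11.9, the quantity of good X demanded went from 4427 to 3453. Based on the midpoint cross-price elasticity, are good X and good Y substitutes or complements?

complements

%ΔQ_x = (3453 − 4427)/[(4427+3453)/2] = -974/3940 ≈ -0.2472.
%ΔP_y = (11.9 − 9.6)/[(9.6+11.9)/2] ≈ 0.2140.
E_xy = -0.2472/0.2140 ≈ -1.155.
E_xy < 0, so the goods are complements.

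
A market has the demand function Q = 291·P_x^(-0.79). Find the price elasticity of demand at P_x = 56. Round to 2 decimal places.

-0.79

For a Cobb–Douglas (constant-elasticity) form Q = A·P_x^α·…, the elasticity with respect to P_x equals the exponent α at every point.
Here the exponent on P_x is -0.79, so the price elasticity of demand is -0.79.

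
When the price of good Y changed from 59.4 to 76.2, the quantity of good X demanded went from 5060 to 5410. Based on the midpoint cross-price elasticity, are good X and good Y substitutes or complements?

%ΔQ_x = (5410 − 5060)/[(5060+5410)/2] = 350/5235 ≈ 0.0669.
%ΔP_y = (76.2 − 59.4)/[(59.4+76.2)/2] ≈ 0.2478.
E_xy = 0.0669/0.2478 ≈ 0.270.
E_xy > 0, so the goods are substitutes.

substitutes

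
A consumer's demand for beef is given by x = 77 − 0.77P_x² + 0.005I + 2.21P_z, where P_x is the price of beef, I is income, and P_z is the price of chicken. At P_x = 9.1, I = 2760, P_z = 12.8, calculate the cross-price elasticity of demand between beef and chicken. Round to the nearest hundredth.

0.51

x = 77 − 0.77(9.1)² + 0.005(2760) + 2.21(12.8) = 77 − 63.7637 + 13.8 + 28.288 = 55.3243.
∂x/∂P_z = +2.21, so E_xy = 2.21·(12.8/55.3243) ≈ 0.51.
E_xy > 0: the goods are substitutes.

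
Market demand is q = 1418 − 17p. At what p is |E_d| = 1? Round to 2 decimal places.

For linear demand q = a − bp, E = −bp/(a − bp). |E| = 1 ⇒ bp = a − bp ⇒ p = a/(2b).
p = 1418/(2·17) ≈ 41.71.

41.71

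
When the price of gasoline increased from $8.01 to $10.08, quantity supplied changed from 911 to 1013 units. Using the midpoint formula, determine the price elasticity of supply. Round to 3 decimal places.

0.463

%ΔQ = (1013 − 911)/[(911 + 1013)/2] = 102/962 ≈ 0.1060.
%ΔP = (10.08 − 8.01)/[(8.01 + 10.08)/2] = 2.07/9.045 ≈ 0.2289.
Arc elasticity E = %ΔQ/%ΔP ≈ 0.1060/0.2289 ≈ 0.463.
|E| < 1: supply is inelastic over this range.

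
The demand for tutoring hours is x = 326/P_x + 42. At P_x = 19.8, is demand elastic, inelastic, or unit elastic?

At P_x = 19.8, x = 58.4646.
dx/dP_x = −326/P_x² = −0.8315.
Point elasticity E = (dx/dP_x)·(P_x/x) = -0.8315 × 19.8/58.4646 ≈ -0.282.
|E| ≈ 0.282 < 1, so demand is inelastic.

inelastic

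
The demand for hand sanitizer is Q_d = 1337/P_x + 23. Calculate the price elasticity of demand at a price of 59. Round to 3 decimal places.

At P_x = 59, Q_d = 45.661.
dQ_d/dP_x = −1337/P_x² = −0.3841.
Point elasticity E = (dQ_d/dP_x)·(P_x/Q_d) = -0.3841 × 59/45.661 ≈ -0.496.
|E| < 1, so demand is inelastic at this price.

-0.496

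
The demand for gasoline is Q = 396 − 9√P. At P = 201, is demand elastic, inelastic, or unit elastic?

At P = 201, Q = 268.403.
dQ/dP = −9/(2√P) = −9/(2·14.1774).
Point elasticity E = (dQ/dP)·(P/Q) = -0.3174 × 201/268.403 ≈ -0.238.
|E| ≈ 0.238 < 1, so demand is inelastic.

inelastic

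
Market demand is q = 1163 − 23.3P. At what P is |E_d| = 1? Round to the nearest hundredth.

For linear demand q = a − bP, E = −bP/(a − bP). |E| = 1 ⇒ bP = a − bP ⇒ P = a/(2b).
P = 1163/(2·23.3) ≈ 24.96.

24.96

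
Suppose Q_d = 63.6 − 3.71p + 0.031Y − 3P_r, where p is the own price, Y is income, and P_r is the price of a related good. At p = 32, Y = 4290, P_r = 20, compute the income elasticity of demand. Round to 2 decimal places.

Q_d = 63.6 − 3.71(32) + 0.031(4290) − 3(20) = 63.6 − 118.72 + 132.99 − 60 = 17.87.
∂Q_d/∂Y = +0.031, so E_I = 0.031·(4290/17.87) ≈ 7.44.
E_I > 1: normal good (luxury).

7.44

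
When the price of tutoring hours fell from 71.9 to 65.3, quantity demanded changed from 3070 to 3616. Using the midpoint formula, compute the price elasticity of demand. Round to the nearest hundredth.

%Δq = (3616 − 3070)/[(3070 + 3616)/2] = 546/3343 ≈ 0.1633.
%Δp = (65.3 − 71.9)/[(71.9 + 65.3)/2] = -6.6/68.6 ≈ -0.0962.
Arc elasticity E = %Δq/%Δp ≈ 0.1633/-0.0962 ≈ -1.70.
|E| > 1: demand is elastic over this range.

-1.70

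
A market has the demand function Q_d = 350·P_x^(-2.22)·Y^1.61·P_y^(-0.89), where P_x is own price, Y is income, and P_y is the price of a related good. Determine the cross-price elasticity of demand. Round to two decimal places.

For a Cobb–Douglas (constant-elasticity) form Q_d = A·P_y^α·…, the elasticity with respect to P_y equals the exponent α at every point.
Here the exponent on P_y is -0.89, so the cross-price elasticity of demand is -0.89.

-0.89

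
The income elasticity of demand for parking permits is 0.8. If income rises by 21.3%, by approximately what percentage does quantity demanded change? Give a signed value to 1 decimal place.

%ΔQ ≈ E × %ΔI = (0.8) × (21.3%) ≈ 17.0%.

17.0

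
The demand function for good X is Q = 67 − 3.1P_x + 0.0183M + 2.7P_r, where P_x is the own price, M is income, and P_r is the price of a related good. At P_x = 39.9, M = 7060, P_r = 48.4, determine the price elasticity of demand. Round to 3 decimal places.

-0.609

Evaluating quantity at (P_x, M, P_r) gives Q = 67 − 3.1(39.9) + 0.0183(7060) + 2.7(48.4) = 67 − 123.69 + 129.198 + 130.68 = 203.188.
∂Q/∂P_x = −3.1, so E_p = (−3.1)·(39.9/203.188) ≈ -0.609.
|E_p| < 1: demand is inelastic.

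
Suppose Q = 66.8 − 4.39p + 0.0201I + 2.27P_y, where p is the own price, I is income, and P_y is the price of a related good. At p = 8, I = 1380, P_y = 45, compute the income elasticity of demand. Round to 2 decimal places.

0.17

Q = 66.8 − 4.39(8) + 0.0201(1380) + 2.27(45) = 66.8 − 35.12 + 27.738 + 102.15 = 161.568.
∂Q/∂I = +0.0201, so E_I = 0.0201·(1380/161.568) ≈ 0.17.
E_I ∈ (0,1): normal good (necessity).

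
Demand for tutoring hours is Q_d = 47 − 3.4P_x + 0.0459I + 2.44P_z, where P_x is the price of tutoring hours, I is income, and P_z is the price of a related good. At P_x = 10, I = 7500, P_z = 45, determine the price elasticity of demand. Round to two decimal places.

Evaluating quantity at (P_x, I, P_z) gives Q_d = 47 − 3.4(10) + 0.0459(7500) + 2.44(45) = 47 − 34 + 344.25 + 109.8 = 467.05.
∂Q_d/∂P_x = −3.4, so E_p = (−3.4)·(10/467.05) ≈ -0.07.
|E_p| < 1: demand is inelastic.

-0.07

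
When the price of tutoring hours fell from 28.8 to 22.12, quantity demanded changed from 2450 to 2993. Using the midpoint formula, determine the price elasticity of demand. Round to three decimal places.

%ΔQ = (2993 − 2450)/[(2450 + 2993)/2] = 543/2721.5 ≈ 0.1995.
%Δp = (22.12 − 28.8)/[(28.8 + 22.12)/2] = -6.68/25.46 ≈ -0.2624.
Arc elasticity E = %ΔQ/%Δp ≈ 0.1995/-0.2624 ≈ -0.760.
|E| < 1: demand is inelastic over this range.

-0.760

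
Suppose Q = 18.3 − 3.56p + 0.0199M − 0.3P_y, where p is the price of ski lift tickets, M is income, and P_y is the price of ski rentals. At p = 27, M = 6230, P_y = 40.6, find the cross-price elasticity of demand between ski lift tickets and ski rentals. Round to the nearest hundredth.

Evaluating quantity at (p, M, P_y) gives Q = 18.3 − 3.56(27) + 0.0199(6230) − 0.3(40.6) = 18.3 − 96.12 + 123.977 − 12.18 = 33.977.
∂Q/∂P_y = −0.3, so E_xy = -0.3·(40.6/33.977) ≈ -0.36.
E_xy < 0: the goods are complements.

-0.36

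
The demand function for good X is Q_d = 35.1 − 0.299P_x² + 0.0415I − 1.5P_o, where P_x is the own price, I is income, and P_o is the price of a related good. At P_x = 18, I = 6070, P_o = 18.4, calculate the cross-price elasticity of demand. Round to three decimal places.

-0.170

At the given point, Q_d = 35.1 − 0.299(18)² + 0.0415(6070) − 1.5(18.4) = 35.1 − 96.876 + 251.905 − 27.6 = 162.529.
∂Q_d/∂P_o = −1.5, so E_xy = -1.5·(18.4/162.529) ≈ -0.170.
E_xy < 0: the goods are complements.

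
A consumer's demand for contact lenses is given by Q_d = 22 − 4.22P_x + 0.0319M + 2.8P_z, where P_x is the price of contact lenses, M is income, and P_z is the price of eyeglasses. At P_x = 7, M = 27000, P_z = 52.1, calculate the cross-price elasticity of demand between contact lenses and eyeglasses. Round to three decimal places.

0.146

Q_d = 22 − 4.22(7) + 0.0319(27000) + 2.8(52.1) = 22 − 29.54 + 861.3 + 145.88 = 999.64.
∂Q_d/∂P_z = +2.8, so E_xy = 2.8·(52.1/999.64) ≈ 0.146.
E_xy > 0: the goods are substitutes.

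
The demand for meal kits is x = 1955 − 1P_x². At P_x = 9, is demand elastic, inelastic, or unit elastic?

inelastic

At P_x = 9, x = 1874.
dx/dP_x = −2·1·P_x = −18.
Point elasticity E = (dx/dP_x)·(P_x/x) = -18 × 9/1874 ≈ -0.086.
|E| ≈ 0.086 < 1, so demand is inelastic.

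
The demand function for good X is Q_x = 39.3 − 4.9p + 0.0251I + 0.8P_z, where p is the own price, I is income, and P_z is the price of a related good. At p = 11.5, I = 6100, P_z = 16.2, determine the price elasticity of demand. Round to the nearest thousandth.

First evaluate Q_x: 39.3 − 4.9(11.5) + 0.0251(6100) + 0.8(16.2) = 39.3 − 56.35 + 153.11 + 12.96 = 149.02.
∂Q_x/∂p = −4.9, so E_p = (−4.9)·(11.5/149.02) ≈ -0.378.
|E_p| < 1: demand is inelastic.

-0.378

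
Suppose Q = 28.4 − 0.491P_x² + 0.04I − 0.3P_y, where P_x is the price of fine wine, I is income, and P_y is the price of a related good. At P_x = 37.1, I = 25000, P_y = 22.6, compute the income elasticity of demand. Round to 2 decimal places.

Evaluating quantity at (P_x, I, P_y) gives Q = 28.4 − 0.491(37.1)² + 0.04(25000) − 0.3(22.6) = 28.4 − 675.8173 + 1000 − 6.78 = 345.8027.
∂Q/∂I = +0.04, so E_I = 0.04·(25000/345.8027) ≈ 2.89.
E_I > 1: normal good (luxury).

2.89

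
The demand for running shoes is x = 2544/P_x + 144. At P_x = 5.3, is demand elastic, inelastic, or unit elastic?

At P_x = 5.3, x = 624.
dx/dP_x = −2544/P_x² = −90.566.
Point elasticity E = (dx/dP_x)·(P_x/x) = -90.566 × 5.3/624 ≈ -0.769.
|E| ≈ 0.769 < 1, so demand is inelastic.

inelastic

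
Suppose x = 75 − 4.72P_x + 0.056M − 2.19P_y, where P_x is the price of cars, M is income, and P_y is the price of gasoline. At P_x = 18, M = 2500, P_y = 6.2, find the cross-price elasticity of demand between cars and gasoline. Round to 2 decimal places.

Substituting, x = 75 − 4.72(18) + 0.056(2500) − 2.19(6.2) = 75 − 84.96 + 140 − 13.578 = 116.462.
∂x/∂P_y = −2.19, so E_xy = -2.19·(6.2/116.462) ≈ -0.12.
E_xy < 0: the goods are complements.

-0.12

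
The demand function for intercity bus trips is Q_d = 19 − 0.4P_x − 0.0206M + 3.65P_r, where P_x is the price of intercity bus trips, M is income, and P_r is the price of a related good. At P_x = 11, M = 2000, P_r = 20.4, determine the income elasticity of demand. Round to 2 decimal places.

Evaluating quantity at (P_x, M, P_r) gives Q_d = 19 − 0.4(11) − 0.0206(2000) + 3.65(20.4) = 19 − 4.4 − 41.2 + 74.46 = 47.86.
∂Q_d/∂M = −0.0206, so E_I = -0.0206·(2000/47.86) ≈ -0.86.
E_I < 0: inferior good.

-0.86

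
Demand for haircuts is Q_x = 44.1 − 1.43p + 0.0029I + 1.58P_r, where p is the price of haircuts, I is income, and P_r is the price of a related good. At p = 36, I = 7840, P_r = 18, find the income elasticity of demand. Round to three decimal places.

At the given point, Q_x = 44.1 − 1.43(36) + 0.0029(7840) + 1.58(18) = 44.1 − 51.48 + 22.736 + 28.44 = 43.796.
∂Q_x/∂I = +0.0029, so E_I = 0.0029·(7840/43.796) ≈ 0.519.
E_I ∈ (0,1): normal good (necessity).

0.519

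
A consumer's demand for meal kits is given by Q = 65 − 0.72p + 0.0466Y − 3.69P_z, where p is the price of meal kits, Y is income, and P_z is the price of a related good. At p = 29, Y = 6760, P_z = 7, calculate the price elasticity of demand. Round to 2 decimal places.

Evaluating quantity at (p, Y, P_z) gives Q = 65 − 0.72(29) + 0.0466(6760) − 3.69(7) = 65 − 20.88 + 315.016 − 25.83 = 333.306.
∂Q/∂p = −0.72, so E_p = (−0.72)·(29/333.306) ≈ -0.06.
|E_p| < 1: demand is inelastic.

-0.06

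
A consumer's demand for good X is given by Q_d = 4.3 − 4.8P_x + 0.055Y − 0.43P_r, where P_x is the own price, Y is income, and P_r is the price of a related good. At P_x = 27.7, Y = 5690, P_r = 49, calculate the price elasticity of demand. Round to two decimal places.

-0.81

Substituting, Q_d = 4.3 − 4.8(27.7) + 0.055(5690) − 0.43(49) = 4.3 − 132.96 + 312.95 − 21.07 = 163.22.
∂Q_d/∂P_x = −4.8, so E_p = (−4.8)·(27.7/163.22) ≈ -0.81.
|E_p| < 1: demand is inelastic.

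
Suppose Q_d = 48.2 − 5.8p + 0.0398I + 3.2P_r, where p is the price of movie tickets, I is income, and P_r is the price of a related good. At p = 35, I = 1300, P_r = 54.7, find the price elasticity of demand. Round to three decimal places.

-2.820

Evaluating quantity at (p, I, P_r) gives Q_d = 48.2 − 5.8(35) + 0.0398(1300) + 3.2(54.7) = 48.2 − 203 + 51.74 + 175.04 = 71.98.
∂Q_d/∂p = −5.8, so E_p = (−5.8)·(35/71.98) ≈ -2.820.
|E_p| > 1: demand is elastic.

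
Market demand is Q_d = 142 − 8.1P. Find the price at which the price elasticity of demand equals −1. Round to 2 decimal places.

For linear demand Q_d = a − bP, E = −bP/(a − bP). |E| = 1 ⇒ bP = a − bP ⇒ P = a/(2b).
P = 142/(2·8.1) ≈ 8.77.

8.77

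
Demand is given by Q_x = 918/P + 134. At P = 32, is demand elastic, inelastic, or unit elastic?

At P = 32, Q_x = 162.6875.
dQ_x/dP = −918/P² = −0.8965.
Point elasticity E = (dQ_x/dP)·(P/Q_x) = -0.8965 × 32/162.6875 ≈ -0.176.
|E| ≈ 0.176 < 1, so demand is inelastic.

inelastic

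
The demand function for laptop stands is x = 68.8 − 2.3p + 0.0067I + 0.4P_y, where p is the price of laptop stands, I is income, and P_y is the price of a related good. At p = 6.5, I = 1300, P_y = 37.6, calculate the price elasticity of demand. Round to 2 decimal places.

-0.19

x = 68.8 − 2.3(6.5) + 0.0067(1300) + 0.4(37.6) = 68.8 − 14.95 + 8.71 + 15.04 = 77.6.
∂x/∂p = −2.3, so E_p = (−2.3)·(6.5/77.6) ≈ -0.19.
|E_p| < 1: demand is inelastic.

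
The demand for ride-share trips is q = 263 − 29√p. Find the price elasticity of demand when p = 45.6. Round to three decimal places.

At p = 45.6, q = 67.1695.
dq/dp = −29/(2√p) = −29/(2·6.7528).
Point elasticity E = (dq/dp)·(p/q) = -2.1473 × 45.6/67.1695 ≈ -1.458.
|E| > 1, so demand is elastic at this price.

-1.458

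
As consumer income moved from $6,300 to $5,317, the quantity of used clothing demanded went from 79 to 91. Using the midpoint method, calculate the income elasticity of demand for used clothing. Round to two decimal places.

%ΔQ = (91 − 79)/[(79+91)/2] = 12/85 ≈ 0.1412.
%ΔY = (5,317 − 6,300)/[(6,300+5,317)/2] = -983/5808.5 ≈ -0.1692.
E_I = %ΔQ/%ΔY ≈ -0.83.
E_I < 0: inferior good.

-0.83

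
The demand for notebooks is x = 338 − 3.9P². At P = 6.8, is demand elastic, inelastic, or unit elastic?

elastic

At P = 6.8, x = 157.664.
dx/dP = −2·3.9·P = −53.04.
Point elasticity E = (dx/dP)·(P/x) = -53.04 × 6.8/157.664 ≈ -2.288.
|E| ≈ 2.288 > 1, so demand is elastic.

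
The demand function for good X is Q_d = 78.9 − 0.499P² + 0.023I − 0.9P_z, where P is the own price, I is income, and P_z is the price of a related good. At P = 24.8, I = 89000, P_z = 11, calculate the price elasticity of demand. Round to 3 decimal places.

Q_d = 78.9 − 0.499(24.8)² + 0.023(89000) − 0.9(11) = 78.9 − 306.905 + 2047 − 9.9 = 1809.095.
∂Q_d/∂P = −2·0.499·P = -24.7504, so E_p = -24.7504·(24.8/1809.095) ≈ -0.339.
|E_p| < 1: demand is inelastic.

-0.339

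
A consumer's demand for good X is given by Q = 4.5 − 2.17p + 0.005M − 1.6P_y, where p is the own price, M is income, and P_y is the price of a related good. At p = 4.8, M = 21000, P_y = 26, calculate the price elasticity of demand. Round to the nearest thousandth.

-0.181

At the given point, Q = 4.5 − 2.17(4.8) + 0.005(21000) − 1.6(26) = 4.5 − 10.416 + 105 − 41.6 = 57.484.
∂Q/∂p = −2.17, so E_p = (−2.17)·(4.8/57.484) ≈ -0.181.
|E_p| < 1: demand is inelastic.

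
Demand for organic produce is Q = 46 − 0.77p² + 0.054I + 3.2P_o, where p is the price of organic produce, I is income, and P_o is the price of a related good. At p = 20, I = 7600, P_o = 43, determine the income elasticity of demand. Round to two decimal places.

Q = 46 − 0.77(20)² + 0.054(7600) + 3.2(43) = 46 − 308 + 410.4 + 137.6 = 286.
∂Q/∂I = +0.054, so E_I = 0.054·(7600/286) ≈ 1.43.
E_I > 1: normal good (luxury).

1.43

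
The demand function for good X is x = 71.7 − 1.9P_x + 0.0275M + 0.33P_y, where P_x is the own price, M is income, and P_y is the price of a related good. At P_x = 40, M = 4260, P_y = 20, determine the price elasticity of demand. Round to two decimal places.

x = 71.7 − 1.9(40) + 0.0275(4260) + 0.33(20) = 71.7 − 76 + 117.15 + 6.6 = 119.45.
∂x/∂P_x = −1.9, so E_p = (−1.9)·(40/119.45) ≈ -0.64.
|E_p| < 1: demand is inelastic.

-0.64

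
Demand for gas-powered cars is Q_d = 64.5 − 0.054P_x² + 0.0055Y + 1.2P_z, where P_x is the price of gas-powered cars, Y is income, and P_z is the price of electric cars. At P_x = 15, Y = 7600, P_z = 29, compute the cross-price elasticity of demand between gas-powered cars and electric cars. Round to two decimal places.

0.27

First evaluate Q_d: 64.5 − 0.054(15)² + 0.0055(7600) + 1.2(29) = 64.5 − 12.15 + 41.8 + 34.8 = 128.95.
∂Q_d/∂P_z = +1.2, so E_xy = 1.2·(29/128.95) ≈ 0.27.
E_xy > 0: the goods are substitutes.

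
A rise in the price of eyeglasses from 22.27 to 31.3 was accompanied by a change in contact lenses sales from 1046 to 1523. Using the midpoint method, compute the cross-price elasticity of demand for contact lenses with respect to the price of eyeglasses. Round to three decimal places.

1.102

%ΔQ_x = (1523 − 1046)/[(1046+1523)/2] = 477/1284.5 ≈ 0.3714.
%ΔP_y = (31.3 − 22.27)/[(22.27+31.3)/2] ≈ 0.3371.
E_xy = 0.3714/0.3371 ≈ 1.102.
E_xy > 0, so contact lenses and eyeglasses are substitutes.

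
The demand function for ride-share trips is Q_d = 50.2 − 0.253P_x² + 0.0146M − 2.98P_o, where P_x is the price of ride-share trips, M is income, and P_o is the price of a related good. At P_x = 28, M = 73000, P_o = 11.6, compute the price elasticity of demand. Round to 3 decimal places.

-0.449

Evaluating quantity at (P_x, M, P_o) gives Q_d = 50.2 − 0.253(28)² + 0.0146(73000) − 2.98(11.6) = 50.2 − 198.352 + 1065.8 − 34.568 = 883.08.
∂Q_d/∂P_x = −2·0.253·P_x = -14.168, so E_p = -14.168·(28/883.08) ≈ -0.449.
|E_p| < 1: demand is inelastic.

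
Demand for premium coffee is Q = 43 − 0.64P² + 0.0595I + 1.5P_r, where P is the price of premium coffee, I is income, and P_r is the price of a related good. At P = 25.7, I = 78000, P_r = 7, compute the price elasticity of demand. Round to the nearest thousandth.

-0.198

At the given point, Q = 43 − 0.64(25.7)² + 0.0595(78000) + 1.5(7) = 43 − 422.7136 + 4641 + 10.5 = 4271.7864.
∂Q/∂P = −2·0.64·P = -32.896, so E_p = -32.896·(25.7/4271.7864) ≈ -0.198.
|E_p| < 1: demand is inelastic.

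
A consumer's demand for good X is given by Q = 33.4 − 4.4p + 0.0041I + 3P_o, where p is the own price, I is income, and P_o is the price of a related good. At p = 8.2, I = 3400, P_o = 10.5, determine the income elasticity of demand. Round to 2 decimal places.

0.33

At the given point, Q = 33.4 − 4.4(8.2) + 0.0041(3400) + 3(10.5) = 33.4 − 36.08 + 13.94 + 31.5 = 42.76.
∂Q/∂I = +0.0041, so E_I = 0.0041·(3400/42.76) ≈ 0.33.
E_I ∈ (0,1): normal good (necessity).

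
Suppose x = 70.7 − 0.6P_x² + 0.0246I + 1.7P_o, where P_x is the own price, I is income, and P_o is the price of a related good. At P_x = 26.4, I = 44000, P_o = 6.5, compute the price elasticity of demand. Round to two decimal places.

x = 70.7 − 0.6(26.4)² + 0.0246(44000) + 1.7(6.5) = 70.7 − 418.176 + 1082.4 + 11.05 = 745.974.
∂x/∂P_x = −2·0.6·P_x = -31.68, so E_p = -31.68·(26.4/745.974) ≈ -1.12.
|E_p| > 1: demand is elastic.

-1.12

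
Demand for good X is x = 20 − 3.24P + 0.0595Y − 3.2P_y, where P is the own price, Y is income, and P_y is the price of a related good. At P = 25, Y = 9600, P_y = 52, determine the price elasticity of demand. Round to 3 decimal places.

-0.236

Evaluating quantity at (P, Y, P_y) gives x = 20 − 3.24(25) + 0.0595(9600) − 3.2(52) = 20 − 81 + 571.2 − 166.4 = 343.8.
∂x/∂P = −3.24, so E_p = (−3.24)·(25/343.8) ≈ -0.236.
|E_p| < 1: demand is inelastic.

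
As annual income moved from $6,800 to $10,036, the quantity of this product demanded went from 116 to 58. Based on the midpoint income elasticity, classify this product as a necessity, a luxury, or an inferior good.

inferior

%ΔQ = (58 − 116)/[(116+58)/2] = -58/87 ≈ -0.6667.
%ΔM = (10,036 − 6,800)/[(6,800+10,036)/2] = 3236/8418 ≈ 0.3844.
E_I = %ΔQ/%ΔM ≈ -1.734.
E_I < 0: inferior good.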